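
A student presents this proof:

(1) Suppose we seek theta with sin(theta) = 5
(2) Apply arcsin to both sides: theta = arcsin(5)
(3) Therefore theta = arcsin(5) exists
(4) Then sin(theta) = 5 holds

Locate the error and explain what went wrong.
Step 2: Apply arcsin to both sides: theta = arcsin(5)

Step 2 applies arcsin to 5. However, arcsin(x) is only defined for x in [-1, 1] because sin(theta) can only produce values in that range. Since |5| > 1, arcsin(5) is undefined. There is no angle whose sine equals 5.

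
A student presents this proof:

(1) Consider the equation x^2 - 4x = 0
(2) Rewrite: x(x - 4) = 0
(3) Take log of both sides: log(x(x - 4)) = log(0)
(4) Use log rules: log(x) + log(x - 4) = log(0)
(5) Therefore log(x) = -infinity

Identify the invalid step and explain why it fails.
Step 3: Take log of both sides: log(x(x - 4)) = log(0)

Step 3 takes the logarithm of both sides, resulting in log(0) on the right side. The logarithm is only defined for positive numbers; log(0) is undefined (approaches negative infinity). This operation is invalid.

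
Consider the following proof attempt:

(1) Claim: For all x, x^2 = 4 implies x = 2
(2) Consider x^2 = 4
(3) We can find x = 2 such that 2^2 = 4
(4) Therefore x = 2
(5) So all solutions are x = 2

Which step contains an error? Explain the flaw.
Step 4: Therefore x = 2

Step 4 incorrectly concludes that x = 2 is the only solution. The proof shows that x = 2 is A solution (existence), but does not show it is the ONLY solution (uniqueness). In fact, x = -2 is also a solution since (-2)^2 = 4. Finding one solution doesn't prove there are no others.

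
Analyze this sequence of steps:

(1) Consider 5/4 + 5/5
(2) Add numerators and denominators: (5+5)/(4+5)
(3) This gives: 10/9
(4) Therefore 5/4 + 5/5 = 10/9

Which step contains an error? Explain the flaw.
Step 2: Add numerators and denominators: (5+5)/(4+5)

Step 2 incorrectly adds fractions by separately adding numerators and denominators. This is wrong. The correct method requires a common denominator: 5/4 + 5/5 = (5×5 + 5×4)/(4×5) = 45/20 = 9/4. The method used gives 10/9, which is different.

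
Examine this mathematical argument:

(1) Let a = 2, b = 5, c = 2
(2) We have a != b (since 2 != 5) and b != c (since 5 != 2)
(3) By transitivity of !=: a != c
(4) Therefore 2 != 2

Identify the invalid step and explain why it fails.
Step 3: By transitivity of !=: a != c

Step 3 incorrectly applies transitivity to the '!=' relation. Transitivity states: if a R b and b R c, then a R c. However, '!=' is not transitive. Counterexample: 2 != 5 and 5 != 2, but 2 = 2 (both equal 2). Transitivity holds for relations like <, <=, =, but not for !=.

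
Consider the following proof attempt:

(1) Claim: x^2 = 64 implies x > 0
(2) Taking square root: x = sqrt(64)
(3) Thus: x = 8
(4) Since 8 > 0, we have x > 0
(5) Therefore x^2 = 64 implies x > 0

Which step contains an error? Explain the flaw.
Step 2: Taking square root: x = sqrt(64)

Step 2 takes the square root and assumes the positive root only. The equation x^2 = 64 actually has two solutions: x = 8 and x = -8. The proof silently assumes x > 0 without justification, then uses this assumption to conclude x > 0, which is circular. The counterexample x = -8 shows the claim is false.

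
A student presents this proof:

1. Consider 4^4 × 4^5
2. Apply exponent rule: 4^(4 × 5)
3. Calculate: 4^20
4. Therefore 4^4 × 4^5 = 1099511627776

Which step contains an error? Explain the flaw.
Step 2: Apply exponent rule: 4^(4 × 5)

Step 2 incorrectly states that a^b × a^c = a^(b×c). The correct rule is a^b × a^c = a^(b+c). The actual value is 4^4 × 4^5 = 4^9 = 262144, not 4^20 = 1099511627776.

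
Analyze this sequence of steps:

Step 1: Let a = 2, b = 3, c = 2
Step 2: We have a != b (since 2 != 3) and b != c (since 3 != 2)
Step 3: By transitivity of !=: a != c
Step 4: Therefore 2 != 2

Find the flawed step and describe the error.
Step 3: By transitivity of !=: a != c

Step 3 incorrectly applies transitivity to the '!=' relation. Transitivity states: if a R b and b R c, then a R c. However, '!=' is not transitive. Counterexample: 2 != 3 and 3 != 2, but 2 = 2 (both equal 2). Transitivity holds for relations like <, <=, =, but not for !=.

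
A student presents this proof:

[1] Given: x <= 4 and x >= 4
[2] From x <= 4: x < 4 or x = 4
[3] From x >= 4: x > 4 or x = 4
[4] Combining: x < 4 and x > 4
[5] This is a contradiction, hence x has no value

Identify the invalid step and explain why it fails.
Step 4: Combining: x < 4 and x > 4

Step 4 incorrectly combines the conditions. From x <= 4 and x >= 4, the intersection is x = 4. The error treats the 'or' cases as 'and' requirements. The correct conclusion is that x = 4 is the unique solution, not that no solution exists.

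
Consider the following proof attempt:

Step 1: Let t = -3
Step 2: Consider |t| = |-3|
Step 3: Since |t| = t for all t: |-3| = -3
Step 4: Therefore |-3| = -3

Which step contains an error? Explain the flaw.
Step 3: Since |t| = t for all t: |-3| = -3

Step 3 incorrectly states that |t| = t for all t. The correct definition is |t| = t when t >= 0, and |t| = -t when t < 0. Since -3 < 0, we have |-3| = -(-3) = 3, not -3.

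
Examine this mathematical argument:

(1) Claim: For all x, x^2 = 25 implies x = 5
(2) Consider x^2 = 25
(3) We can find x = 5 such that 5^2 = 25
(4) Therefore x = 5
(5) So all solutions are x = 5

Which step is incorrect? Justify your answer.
Step 4: Therefore x = 5

Step 4 incorrectly concludes that x = 5 is the only solution. The proof shows that x = 5 is A solution (existence), but does not show it is the ONLY solution (uniqueness). In fact, x = -5 is also a solution since (-5)^2 = 25. Finding one solution doesn't prove there are no others.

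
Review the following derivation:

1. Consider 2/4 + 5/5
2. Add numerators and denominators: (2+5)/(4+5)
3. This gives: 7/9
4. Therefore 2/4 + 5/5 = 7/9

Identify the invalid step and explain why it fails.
Step 2: Add numerators and denominators: (2+5)/(4+5)

Step 2 incorrectly adds fractions by separately adding numerators and denominators. This is wrong. The correct method requires a common denominator: 2/4 + 5/5 = (2×5 + 5×4)/(4×5) = 30/20 = 3/2. The method used gives 7/9, which is different.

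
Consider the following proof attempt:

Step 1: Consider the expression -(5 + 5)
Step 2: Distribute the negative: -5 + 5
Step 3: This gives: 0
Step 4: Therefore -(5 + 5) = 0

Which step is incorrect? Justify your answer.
Step 2: Distribute the negative: -5 + 5

Step 2 incorrectly distributes the negative sign. The correct distribution is -(5 + 5) = -5 - 5 = -10. The negative must be applied to both terms, not just the first. The error treats -(5 + 5) as -5 + 5, which equals 0 instead of -10.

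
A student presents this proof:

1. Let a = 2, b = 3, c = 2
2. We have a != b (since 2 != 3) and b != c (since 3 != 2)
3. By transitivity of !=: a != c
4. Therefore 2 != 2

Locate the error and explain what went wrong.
Step 3: By transitivity of !=: a != c

Step 3 incorrectly applies transitivity to the '!=' relation. Transitivity states: if a R b and b R c, then a R c. However, '!=' is not transitive. Counterexample: 2 != 3 and 3 != 2, but 2 = 2 (both equal 2). Transitivity holds for relations like <, <=, =, but not for !=.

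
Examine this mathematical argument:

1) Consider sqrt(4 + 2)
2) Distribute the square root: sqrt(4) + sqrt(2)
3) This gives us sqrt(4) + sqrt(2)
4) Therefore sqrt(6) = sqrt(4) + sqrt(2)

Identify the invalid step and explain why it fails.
Step 2: Distribute the square root: sqrt(4) + sqrt(2)

Step 2 incorrectly 'distributes' the square root over addition. The square root function does not distribute: sqrt(a + b) ≠ sqrt(a) + sqrt(b). In fact, sqrt(4 + 2) = sqrt(6) ≈ 2.4495, while sqrt(4) + sqrt(2) ≈ 3.4142.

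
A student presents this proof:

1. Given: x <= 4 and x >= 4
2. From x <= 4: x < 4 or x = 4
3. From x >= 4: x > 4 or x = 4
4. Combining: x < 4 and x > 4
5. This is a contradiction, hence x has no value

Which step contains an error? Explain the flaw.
Step 4: Combining: x < 4 and x > 4

Step 4 incorrectly combines the conditions. From x <= 4 and x >= 4, the intersection is x = 4. The error treats the 'or' cases as 'and' requirements. The correct conclusion is that x = 4 is the unique solution, not that no solution exists.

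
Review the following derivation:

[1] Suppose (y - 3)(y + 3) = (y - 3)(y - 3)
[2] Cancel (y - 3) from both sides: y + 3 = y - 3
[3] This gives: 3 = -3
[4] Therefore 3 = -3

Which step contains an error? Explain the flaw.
Step 2: Cancel (y - 3) from both sides: y + 3 = y - 3

Step 2 cancels (y - 3) from both sides. This is only valid if (y - 3) ≠ 0, i.e., y ≠ 3. When y = 3, both sides equal zero regardless of the other factors. The correct approach requires considering y = 3 as a separate case.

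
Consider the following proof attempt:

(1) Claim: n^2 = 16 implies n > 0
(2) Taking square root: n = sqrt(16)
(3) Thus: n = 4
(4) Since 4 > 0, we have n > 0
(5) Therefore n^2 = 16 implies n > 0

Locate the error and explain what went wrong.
Step 2: Taking square root: n = sqrt(16)

Step 2 takes the square root and assumes the positive root only. The equation n^2 = 16 actually has two solutions: n = 4 and n = -4. The proof silently assumes n > 0 without justification, then uses this assumption to conclude n > 0, which is circular. The counterexample n = -4 shows the claim is false.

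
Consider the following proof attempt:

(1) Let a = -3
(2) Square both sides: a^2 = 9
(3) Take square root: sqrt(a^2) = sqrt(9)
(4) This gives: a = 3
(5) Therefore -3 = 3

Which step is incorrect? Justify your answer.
Step 4: This gives: a = 3

Step 4 incorrectly states that sqrt(a^2) = a. The correct identity is sqrt(a^2) = |a|. Since a = -3 < 0, we have sqrt(a^2) = |-3| = 3, not a = -3.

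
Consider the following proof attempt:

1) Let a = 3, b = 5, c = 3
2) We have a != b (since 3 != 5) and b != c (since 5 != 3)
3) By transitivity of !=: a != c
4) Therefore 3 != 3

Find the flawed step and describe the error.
Step 3: By transitivity of !=: a != c

Step 3 incorrectly applies transitivity to the '!=' relation. Transitivity states: if a R b and b R c, then a R c. However, '!=' is not transitive. Counterexample: 3 != 5 and 5 != 3, but 3 = 3 (both equal 3). Transitivity holds for relations like <, <=, =, but not for !=.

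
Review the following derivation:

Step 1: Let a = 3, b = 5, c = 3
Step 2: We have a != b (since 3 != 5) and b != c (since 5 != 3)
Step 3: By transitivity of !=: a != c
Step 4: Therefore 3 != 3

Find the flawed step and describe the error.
Step 3: By transitivity of !=: a != c

Step 3 incorrectly applies transitivity to the '!=' relation. Transitivity states: if a R b and b R c, then a R c. However, '!=' is not transitive. Counterexample: 3 != 5 and 5 != 3, but 3 = 3 (both equal 3). Transitivity holds for relations like <, <=, =, but not for !=.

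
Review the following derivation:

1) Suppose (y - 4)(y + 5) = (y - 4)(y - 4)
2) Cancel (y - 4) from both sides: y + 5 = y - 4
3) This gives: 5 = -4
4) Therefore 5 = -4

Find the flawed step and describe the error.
Step 2: Cancel (y - 4) from both sides: y + 5 = y - 4

Step 2 cancels (y - 4) from both sides. This is only valid if (y - 4) ≠ 0, i.e., y ≠ 4. When y = 4, both sides equal zero regardless of the other factors. The correct approach requires considering y = 4 as a separate case.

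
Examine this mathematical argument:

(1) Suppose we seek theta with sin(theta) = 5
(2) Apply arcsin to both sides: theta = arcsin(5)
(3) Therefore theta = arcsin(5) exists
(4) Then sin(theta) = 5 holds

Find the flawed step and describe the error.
Step 2: Apply arcsin to both sides: theta = arcsin(5)

Step 2 applies arcsin to 5. However, arcsin(x) is only defined for x in [-1, 1] because sin(theta) can only produce values in that range. Since |5| > 1, arcsin(5) is undefined. There is no angle whose sine equals 5.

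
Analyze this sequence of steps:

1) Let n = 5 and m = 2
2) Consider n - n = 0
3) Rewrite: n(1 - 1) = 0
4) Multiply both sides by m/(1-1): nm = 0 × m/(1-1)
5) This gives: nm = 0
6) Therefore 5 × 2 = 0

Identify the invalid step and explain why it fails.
Step 4: Multiply both sides by m/(1-1): nm = 0 × m/(1-1)

Step 4 multiplies both sides by m/(1-1). However, 1-1 = 0, so this is multiplication by m/0, which is undefined. We cannot multiply by an undefined expression.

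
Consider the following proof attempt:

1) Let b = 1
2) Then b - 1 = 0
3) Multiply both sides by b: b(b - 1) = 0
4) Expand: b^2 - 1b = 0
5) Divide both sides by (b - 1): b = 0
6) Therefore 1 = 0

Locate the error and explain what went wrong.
Step 5: Divide both sides by (b - 1): b = 0

Step 5 divides both sides by (b - 1). However, since b = 1, we have (b - 1) = 0. Division by zero is undefined, making this step invalid.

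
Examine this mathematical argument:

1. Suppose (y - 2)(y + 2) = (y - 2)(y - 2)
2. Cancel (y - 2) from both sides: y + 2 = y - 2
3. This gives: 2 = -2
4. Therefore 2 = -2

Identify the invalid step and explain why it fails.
Step 2: Cancel (y - 2) from both sides: y + 2 = y - 2

Step 2 cancels (y - 2) from both sides. This is only valid if (y - 2) ≠ 0, i.e., y ≠ 2. When y = 2, both sides equal zero regardless of the other factors. The correct approach requires considering y = 2 as a separate case.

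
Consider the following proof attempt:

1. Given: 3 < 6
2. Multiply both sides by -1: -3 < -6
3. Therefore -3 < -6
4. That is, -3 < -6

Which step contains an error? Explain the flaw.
Step 2: Multiply both sides by -1: -3 < -6

Step 2 multiplies both sides by -1 but fails to reverse the inequality sign. When multiplying (or dividing) an inequality by a negative number, the direction must be reversed. Since 3 < 6, we should get -3 > -6, i.e., -3 > -6.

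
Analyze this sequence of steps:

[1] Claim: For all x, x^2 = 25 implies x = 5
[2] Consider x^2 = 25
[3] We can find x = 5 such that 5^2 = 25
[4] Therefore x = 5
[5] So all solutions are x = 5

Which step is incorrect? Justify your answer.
Step 4: Therefore x = 5

Step 4 incorrectly concludes that x = 5 is the only solution. The proof shows that x = 5 is A solution (existence), but does not show it is the ONLY solution (uniqueness). In fact, x = -5 is also a solution since (-5)^2 = 25. Finding one solution doesn't prove there are no others.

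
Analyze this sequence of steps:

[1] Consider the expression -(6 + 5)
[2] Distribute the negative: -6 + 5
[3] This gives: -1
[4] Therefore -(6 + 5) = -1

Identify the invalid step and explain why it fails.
Step 2: Distribute the negative: -6 + 5

Step 2 incorrectly distributes the negative sign. The correct distribution is -(6 + 5) = -6 - 5 = -11. The negative must be applied to both terms, not just the first. The error treats -(6 + 5) as -6 + 5, which equals -1 instead of -11.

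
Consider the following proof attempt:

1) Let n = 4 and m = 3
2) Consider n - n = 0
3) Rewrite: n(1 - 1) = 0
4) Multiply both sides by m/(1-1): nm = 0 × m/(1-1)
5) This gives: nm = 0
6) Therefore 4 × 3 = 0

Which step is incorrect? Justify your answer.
Step 4: Multiply both sides by m/(1-1): nm = 0 × m/(1-1)

Step 4 multiplies both sides by m/(1-1). However, 1-1 = 0, so this is multiplication by m/0, which is undefined. We cannot multiply by an undefined expression.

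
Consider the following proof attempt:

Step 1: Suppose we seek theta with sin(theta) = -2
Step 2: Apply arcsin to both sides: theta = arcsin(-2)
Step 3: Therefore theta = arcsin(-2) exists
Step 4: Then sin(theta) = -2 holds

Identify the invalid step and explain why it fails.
Step 2: Apply arcsin to both sides: theta = arcsin(-2)

Step 2 applies arcsin to -2. However, arcsin(x) is only defined for x in [-1, 1] because sin(theta) can only produce values in that range. Since |-2| > 1, arcsin(-2) is undefined. There is no angle whose sine equals -2.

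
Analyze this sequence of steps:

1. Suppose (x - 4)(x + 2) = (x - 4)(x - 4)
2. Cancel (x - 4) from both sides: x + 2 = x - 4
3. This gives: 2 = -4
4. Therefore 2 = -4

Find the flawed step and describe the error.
Step 2: Cancel (x - 4) from both sides: x + 2 = x - 4

Step 2 cancels (x - 4) from both sides. This is only valid if (x - 4) ≠ 0, i.e., x ≠ 4. When x = 4, both sides equal zero regardless of the other factors. The correct approach requires considering x = 4 as a separate case.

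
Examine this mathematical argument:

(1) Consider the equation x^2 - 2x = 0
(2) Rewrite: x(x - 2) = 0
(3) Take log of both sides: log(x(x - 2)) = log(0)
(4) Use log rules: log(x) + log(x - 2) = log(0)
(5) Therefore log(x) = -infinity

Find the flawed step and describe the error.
Step 3: Take log of both sides: log(x(x - 2)) = log(0)

Step 3 takes the logarithm of both sides, resulting in log(0) on the right side. The logarithm is only defined for positive numbers; log(0) is undefined (approaches negative infinity). This operation is invalid.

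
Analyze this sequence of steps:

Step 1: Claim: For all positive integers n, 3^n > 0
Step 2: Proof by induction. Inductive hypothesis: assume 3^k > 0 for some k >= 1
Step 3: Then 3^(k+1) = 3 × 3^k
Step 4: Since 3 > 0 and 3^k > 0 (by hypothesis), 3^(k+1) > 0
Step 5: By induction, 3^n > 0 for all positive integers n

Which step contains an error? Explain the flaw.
Step 5: By induction, 3^n > 0 for all positive integers n

Step 5 concludes the proof by induction, but no base case was ever established. A valid induction proof requires: (1) a base case proving 3^1 > 0, and (2) an inductive step showing IF 3^k > 0 THEN 3^(k+1) > 0. Steps 2-4 correctly establish the inductive step, but without the base case the conclusion in step 5 does not follow.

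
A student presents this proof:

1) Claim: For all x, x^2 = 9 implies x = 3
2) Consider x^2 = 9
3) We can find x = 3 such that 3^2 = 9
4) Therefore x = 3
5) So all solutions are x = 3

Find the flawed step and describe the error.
Step 4: Therefore x = 3

Step 4 incorrectly concludes that x = 3 is the only solution. The proof shows that x = 3 is A solution (existence), but does not show it is the ONLY solution (uniqueness). In fact, x = -3 is also a solution since (-3)^2 = 9. Finding one solution doesn't prove there are no others.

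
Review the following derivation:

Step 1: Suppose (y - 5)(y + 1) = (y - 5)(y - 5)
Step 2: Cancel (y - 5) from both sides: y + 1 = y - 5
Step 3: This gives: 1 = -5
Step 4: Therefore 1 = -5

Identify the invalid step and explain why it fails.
Step 2: Cancel (y - 5) from both sides: y + 1 = y - 5

Step 2 cancels (y - 5) from both sides. This is only valid if (y - 5) ≠ 0, i.e., y ≠ 5. When y = 5, both sides equal zero regardless of the other factors. The correct approach requires considering y = 5 as a separate case.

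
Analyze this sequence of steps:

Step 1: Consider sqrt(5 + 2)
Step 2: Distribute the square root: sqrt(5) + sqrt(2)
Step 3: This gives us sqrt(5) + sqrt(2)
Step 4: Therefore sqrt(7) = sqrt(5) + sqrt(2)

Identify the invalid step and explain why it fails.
Step 2: Distribute the square root: sqrt(5) + sqrt(2)

Step 2 incorrectly 'distributes' the square root over addition. The square root function does not distribute: sqrt(a + b) ≠ sqrt(a) + sqrt(b). In fact, sqrt(5 + 2) = sqrt(7) ≈ 2.6458, while sqrt(5) + sqrt(2) ≈ 3.6503.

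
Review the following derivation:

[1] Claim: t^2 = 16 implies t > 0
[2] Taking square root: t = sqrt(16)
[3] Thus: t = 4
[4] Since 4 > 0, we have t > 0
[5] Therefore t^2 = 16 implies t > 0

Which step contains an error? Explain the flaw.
Step 2: Taking square root: t = sqrt(16)

Step 2 takes the square root and assumes the positive root only. The equation t^2 = 16 actually has two solutions: t = 4 and t = -4. The proof silently assumes t > 0 without justification, then uses this assumption to conclude t > 0, which is circular. The counterexample t = -4 shows the claim is false.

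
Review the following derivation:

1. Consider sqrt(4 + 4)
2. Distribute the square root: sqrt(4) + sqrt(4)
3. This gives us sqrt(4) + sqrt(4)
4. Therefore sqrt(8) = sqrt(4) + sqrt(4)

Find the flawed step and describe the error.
Step 2: Distribute the square root: sqrt(4) + sqrt(4)

Step 2 incorrectly 'distributes' the square root over addition. The square root function does not distribute: sqrt(a + b) ≠ sqrt(a) + sqrt(b). In fact, sqrt(4 + 4) = sqrt(8) ≈ 2.8284, while sqrt(4) + sqrt(4) ≈ 4.0000.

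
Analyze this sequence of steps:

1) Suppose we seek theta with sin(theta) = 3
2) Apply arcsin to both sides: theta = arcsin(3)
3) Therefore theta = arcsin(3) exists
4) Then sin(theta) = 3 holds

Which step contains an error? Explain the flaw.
Step 2: Apply arcsin to both sides: theta = arcsin(3)

Step 2 applies arcsin to 3. However, arcsin(x) is only defined for x in [-1, 1] because sin(theta) can only produce values in that range. Since |3| > 1, arcsin(3) is undefined. There is no angle whose sine equals 3.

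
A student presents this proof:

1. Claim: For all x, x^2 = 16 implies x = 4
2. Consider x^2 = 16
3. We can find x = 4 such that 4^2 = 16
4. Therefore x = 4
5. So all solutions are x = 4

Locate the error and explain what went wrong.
Step 4: Therefore x = 4

Step 4 incorrectly concludes that x = 4 is the only solution. The proof shows that x = 4 is A solution (existence), but does not show it is the ONLY solution (uniqueness). In fact, x = -4 is also a solution since (-4)^2 = 16. Finding one solution doesn't prove there are no others.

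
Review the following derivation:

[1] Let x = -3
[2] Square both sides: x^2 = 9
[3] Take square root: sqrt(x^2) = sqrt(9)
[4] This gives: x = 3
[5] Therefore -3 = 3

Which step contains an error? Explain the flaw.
Step 4: This gives: x = 3

Step 4 incorrectly states that sqrt(x^2) = x. The correct identity is sqrt(x^2) = |x|. Since x = -3 < 0, we have sqrt(x^2) = |-3| = 3, not x = -3.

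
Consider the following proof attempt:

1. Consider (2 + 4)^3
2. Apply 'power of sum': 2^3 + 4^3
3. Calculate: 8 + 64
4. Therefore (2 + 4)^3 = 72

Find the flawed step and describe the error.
Step 2: Apply 'power of sum': 2^3 + 4^3

Step 2 incorrectly applies a non-existent rule '(a+b)^n = a^n + b^n'. This is false in general. The correct expansion uses the binomial theorem. The actual value is (2 + 4)^3 = 6^3 = 216, not 72.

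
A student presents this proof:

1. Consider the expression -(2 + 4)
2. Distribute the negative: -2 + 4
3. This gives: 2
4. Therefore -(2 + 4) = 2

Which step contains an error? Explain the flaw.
Step 2: Distribute the negative: -2 + 4

Step 2 incorrectly distributes the negative sign. The correct distribution is -(2 + 4) = -2 - 4 = -6. The negative must be applied to both terms, not just the first. The error treats -(2 + 4) as -2 + 4, which equals 2 instead of -6.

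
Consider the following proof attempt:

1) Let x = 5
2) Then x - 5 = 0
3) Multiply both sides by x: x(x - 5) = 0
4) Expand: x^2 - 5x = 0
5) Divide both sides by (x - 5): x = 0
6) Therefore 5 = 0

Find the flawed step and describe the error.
Step 5: Divide both sides by (x - 5): x = 0

Step 5 divides both sides by (x - 5). However, since x = 5, we have (x - 5) = 0. Division by zero is undefined, making this step invalid.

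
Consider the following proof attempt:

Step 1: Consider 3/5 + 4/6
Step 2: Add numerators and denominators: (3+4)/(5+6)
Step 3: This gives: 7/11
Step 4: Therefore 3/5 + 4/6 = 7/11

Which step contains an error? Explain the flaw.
Step 2: Add numerators and denominators: (3+4)/(5+6)

Step 2 incorrectly adds fractions by separately adding numerators and denominators. This is wrong. The correct method requires a common denominator: 3/5 + 4/6 = (3×6 + 4×5)/(5×6) = 38/30 = 19/15. The method used gives 7/11, which is different.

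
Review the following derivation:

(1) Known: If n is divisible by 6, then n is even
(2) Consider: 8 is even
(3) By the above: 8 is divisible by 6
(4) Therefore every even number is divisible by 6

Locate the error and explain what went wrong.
Step 3: By the above: 8 is divisible by 6

Step 3 commits the fallacy of affirming the consequent. The known fact 'divisible by 6 → even' does NOT imply 'even → divisible by 6'. That would be the converse, which is false. For example, 8 is even but 8 ÷ 6 = 1.33, which is not an integer.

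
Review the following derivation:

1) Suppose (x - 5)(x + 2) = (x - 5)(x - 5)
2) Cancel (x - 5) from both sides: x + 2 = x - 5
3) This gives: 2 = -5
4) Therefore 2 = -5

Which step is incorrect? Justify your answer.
Step 2: Cancel (x - 5) from both sides: x + 2 = x - 5

Step 2 cancels (x - 5) from both sides. This is only valid if (x - 5) ≠ 0, i.e., x ≠ 5. When x = 5, both sides equal zero regardless of the other factors. The correct approach requires considering x = 5 as a separate case.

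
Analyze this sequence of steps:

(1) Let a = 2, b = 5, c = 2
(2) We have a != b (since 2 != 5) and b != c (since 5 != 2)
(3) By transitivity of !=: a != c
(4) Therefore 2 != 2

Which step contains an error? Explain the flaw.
Step 3: By transitivity of !=: a != c

Step 3 incorrectly applies transitivity to the '!=' relation. Transitivity states: if a R b and b R c, then a R c. However, '!=' is not transitive. Counterexample: 2 != 5 and 5 != 2, but 2 = 2 (both equal 2). Transitivity holds for relations like <, <=, =, but not for !=.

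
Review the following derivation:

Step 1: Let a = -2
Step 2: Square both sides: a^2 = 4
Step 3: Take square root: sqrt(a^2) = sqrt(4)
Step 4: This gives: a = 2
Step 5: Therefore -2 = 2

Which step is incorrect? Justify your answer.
Step 4: This gives: a = 2

Step 4 incorrectly states that sqrt(a^2) = a. The correct identity is sqrt(a^2) = |a|. Since a = -2 < 0, we have sqrt(a^2) = |-2| = 2, not a = -2.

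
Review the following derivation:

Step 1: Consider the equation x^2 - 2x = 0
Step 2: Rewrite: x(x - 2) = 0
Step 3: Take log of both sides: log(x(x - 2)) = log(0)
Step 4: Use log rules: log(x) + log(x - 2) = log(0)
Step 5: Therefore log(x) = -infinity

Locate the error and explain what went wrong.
Step 3: Take log of both sides: log(x(x - 2)) = log(0)

Step 3 takes the logarithm of both sides, resulting in log(0) on the right side. The logarithm is only defined for positive numbers; log(0) is undefined (approaches negative infinity). This operation is invalid.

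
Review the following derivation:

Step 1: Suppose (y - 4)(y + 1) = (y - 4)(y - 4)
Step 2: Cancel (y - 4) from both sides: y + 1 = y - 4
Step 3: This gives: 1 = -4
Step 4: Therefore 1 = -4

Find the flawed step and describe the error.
Step 2: Cancel (y - 4) from both sides: y + 1 = y - 4

Step 2 cancels (y - 4) from both sides. This is only valid if (y - 4) ≠ 0, i.e., y ≠ 4. When y = 4, both sides equal zero regardless of the other factors. The correct approach requires considering y = 4 as a separate case.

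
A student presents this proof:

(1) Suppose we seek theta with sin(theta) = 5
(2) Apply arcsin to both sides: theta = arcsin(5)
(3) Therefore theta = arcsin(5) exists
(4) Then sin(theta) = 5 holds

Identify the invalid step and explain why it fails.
Step 2: Apply arcsin to both sides: theta = arcsin(5)

Step 2 applies arcsin to 5. However, arcsin(x) is only defined for x in [-1, 1] because sin(theta) can only produce values in that range. Since |5| > 1, arcsin(5) is undefined. There is no angle whose sine equals 5.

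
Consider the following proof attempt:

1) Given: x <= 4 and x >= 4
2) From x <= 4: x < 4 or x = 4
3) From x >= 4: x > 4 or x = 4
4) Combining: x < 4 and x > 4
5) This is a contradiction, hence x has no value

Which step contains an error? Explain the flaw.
Step 4: Combining: x < 4 and x > 4

Step 4 incorrectly combines the conditions. From x <= 4 and x >= 4, the intersection is x = 4. The error treats the 'or' cases as 'and' requirements. The correct conclusion is that x = 4 is the unique solution, not that no solution exists.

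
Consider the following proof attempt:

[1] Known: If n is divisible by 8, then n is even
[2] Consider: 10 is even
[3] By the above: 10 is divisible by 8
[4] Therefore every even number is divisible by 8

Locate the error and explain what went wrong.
Step 3: By the above: 10 is divisible by 8

Step 3 commits the fallacy of affirming the consequent. The known fact 'divisible by 8 → even' does NOT imply 'even → divisible by 8'. That would be the converse, which is false. For example, 10 is even but 10 ÷ 8 = 1.25, which is not an integer.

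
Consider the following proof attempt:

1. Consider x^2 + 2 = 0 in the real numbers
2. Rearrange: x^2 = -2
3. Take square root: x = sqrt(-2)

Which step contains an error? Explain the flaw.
Step 3: Take square root: x = sqrt(-2)

Step 3 takes the square root of -2, which is negative. In the real number system, the square root of a negative number is undefined. The equation x^2 + 2 = 0 has no real solutions. Square roots of negative numbers only exist in the complex numbers.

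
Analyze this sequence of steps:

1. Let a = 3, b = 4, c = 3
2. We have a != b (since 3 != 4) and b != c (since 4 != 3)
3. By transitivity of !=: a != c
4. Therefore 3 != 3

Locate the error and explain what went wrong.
Step 3: By transitivity of !=: a != c

Step 3 incorrectly applies transitivity to the '!=' relation. Transitivity states: if a R b and b R c, then a R c. However, '!=' is not transitive. Counterexample: 3 != 4 and 4 != 3, but 3 = 3 (both equal 3). Transitivity holds for relations like <, <=, =, but not for !=.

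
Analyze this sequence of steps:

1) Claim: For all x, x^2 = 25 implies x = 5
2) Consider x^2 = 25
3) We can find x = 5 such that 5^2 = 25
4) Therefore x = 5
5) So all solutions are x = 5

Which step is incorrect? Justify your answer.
Step 4: Therefore x = 5

Step 4 incorrectly concludes that x = 5 is the only solution. The proof shows that x = 5 is A solution (existence), but does not show it is the ONLY solution (uniqueness). In fact, x = -5 is also a solution since (-5)^2 = 25. Finding one solution doesn't prove there are no others.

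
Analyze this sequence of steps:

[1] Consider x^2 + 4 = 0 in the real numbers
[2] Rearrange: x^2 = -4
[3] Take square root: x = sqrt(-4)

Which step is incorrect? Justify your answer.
Step 3: Take square root: x = sqrt(-4)

Step 3 takes the square root of -4, which is negative. In the real number system, the square root of a negative number is undefined. The equation x^2 + 4 = 0 has no real solutions. Square roots of negative numbers only exist in the complex numbers.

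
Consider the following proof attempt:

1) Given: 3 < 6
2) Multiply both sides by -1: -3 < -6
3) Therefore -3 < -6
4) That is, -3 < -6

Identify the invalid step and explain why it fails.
Step 2: Multiply both sides by -1: -3 < -6

Step 2 multiplies both sides by -1 but fails to reverse the inequality sign. When multiplying (or dividing) an inequality by a negative number, the direction must be reversed. Since 3 < 6, we should get -3 > -6, i.e., -3 > -6.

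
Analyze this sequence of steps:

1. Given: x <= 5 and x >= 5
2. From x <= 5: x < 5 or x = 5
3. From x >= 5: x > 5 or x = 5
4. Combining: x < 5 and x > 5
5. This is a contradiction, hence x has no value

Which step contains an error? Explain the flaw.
Step 4: Combining: x < 5 and x > 5

Step 4 incorrectly combines the conditions. From x <= 5 and x >= 5, the intersection is x = 5. The error treats the 'or' cases as 'and' requirements. The correct conclusion is that x = 5 is the unique solution, not that no solution exists.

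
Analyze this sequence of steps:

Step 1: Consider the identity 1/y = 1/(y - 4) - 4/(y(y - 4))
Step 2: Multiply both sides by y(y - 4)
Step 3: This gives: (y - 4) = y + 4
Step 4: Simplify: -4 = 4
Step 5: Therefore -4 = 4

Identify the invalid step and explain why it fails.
Step 3: This gives: (y - 4) = y + 4

Step 3 makes a sign error when clearing denominators. Multiplying -4/(y(y - 4)) by y(y - 4) gives -4, not +4. The correct result is (y - 4) = y - 4, which is trivially true, not (y - 4) = y + 4. (Step 1 is a valid identity: 1/(y - 4) - 4/(y(y - 4)) = (y - 4)/(y(y - 4)) = 1/y.)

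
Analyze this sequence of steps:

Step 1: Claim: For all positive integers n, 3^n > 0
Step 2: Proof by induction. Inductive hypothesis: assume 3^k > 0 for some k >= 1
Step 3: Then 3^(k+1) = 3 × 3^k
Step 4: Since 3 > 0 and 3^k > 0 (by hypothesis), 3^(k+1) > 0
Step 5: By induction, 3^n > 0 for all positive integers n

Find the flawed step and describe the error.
Step 5: By induction, 3^n > 0 for all positive integers n

Step 5 concludes the proof by induction, but no base case was ever established. A valid induction proof requires: (1) a base case proving 3^1 > 0, and (2) an inductive step showing IF 3^k > 0 THEN 3^(k+1) > 0. Steps 2-4 correctly establish the inductive step, but without the base case the conclusion in step 5 does not follow.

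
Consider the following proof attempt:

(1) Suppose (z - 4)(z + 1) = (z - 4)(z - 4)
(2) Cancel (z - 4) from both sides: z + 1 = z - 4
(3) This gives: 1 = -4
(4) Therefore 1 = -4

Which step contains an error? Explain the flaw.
Step 2: Cancel (z - 4) from both sides: z + 1 = z - 4

Step 2 cancels (z - 4) from both sides. This is only valid if (z - 4) ≠ 0, i.e., z ≠ 4. When z = 4, both sides equal zero regardless of the other factors. The correct approach requires considering z = 4 as a separate case.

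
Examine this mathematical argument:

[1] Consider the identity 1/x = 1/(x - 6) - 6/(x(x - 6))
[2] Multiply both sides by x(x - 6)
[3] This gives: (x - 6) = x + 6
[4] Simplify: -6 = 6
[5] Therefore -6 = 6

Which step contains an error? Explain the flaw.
Step 3: This gives: (x - 6) = x + 6

Step 3 makes a sign error when clearing denominators. Multiplying -6/(x(x - 6)) by x(x - 6) gives -6, not +6. The correct result is (x - 6) = x - 6, which is trivially true, not (x - 6) = x + 6. (Step 1 is a valid identity: 1/(x - 6) - 6/(x(x - 6)) = (x - 6)/(x(x - 6)) = 1/x.)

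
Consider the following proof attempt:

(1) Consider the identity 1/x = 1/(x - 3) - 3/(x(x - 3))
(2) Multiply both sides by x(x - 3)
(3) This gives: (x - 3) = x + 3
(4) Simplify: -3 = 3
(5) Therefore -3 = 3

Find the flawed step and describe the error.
Step 3: This gives: (x - 3) = x + 3

Step 3 makes a sign error when clearing denominators. Multiplying -3/(x(x - 3)) by x(x - 3) gives -3, not +3. The correct result is (x - 3) = x - 3, which is trivially true, not (x - 3) = x + 3. (Step 1 is a valid identity: 1/(x - 3) - 3/(x(x - 3)) = (x - 3)/(x(x - 3)) = 1/x.)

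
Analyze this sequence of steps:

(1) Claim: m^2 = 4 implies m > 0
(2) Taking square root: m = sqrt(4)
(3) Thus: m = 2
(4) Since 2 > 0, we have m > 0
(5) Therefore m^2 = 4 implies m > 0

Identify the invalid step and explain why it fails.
Step 2: Taking square root: m = sqrt(4)

Step 2 takes the square root and assumes the positive root only. The equation m^2 = 4 actually has two solutions: m = 2 and m = -2. The proof silently assumes m > 0 without justification, then uses this assumption to conclude m > 0, which is circular. The counterexample m = -2 shows the claim is false.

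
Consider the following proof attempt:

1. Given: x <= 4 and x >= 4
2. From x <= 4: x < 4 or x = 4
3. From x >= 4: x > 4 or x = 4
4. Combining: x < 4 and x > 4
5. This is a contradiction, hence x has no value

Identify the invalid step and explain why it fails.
Step 4: Combining: x < 4 and x > 4

Step 4 incorrectly combines the conditions. From x <= 4 and x >= 4, the intersection is x = 4. The error treats the 'or' cases as 'and' requirements. The correct conclusion is that x = 4 is the unique solution, not that no solution exists.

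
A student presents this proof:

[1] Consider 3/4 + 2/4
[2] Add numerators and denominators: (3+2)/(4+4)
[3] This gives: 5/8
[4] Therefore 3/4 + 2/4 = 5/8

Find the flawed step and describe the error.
Step 2: Add numerators and denominators: (3+2)/(4+4)

Step 2 incorrectly adds fractions by separately adding numerators and denominators. This is wrong. The correct method requires a common denominator: 3/4 + 2/4 = (3×4 + 2×4)/(4×4) = 20/16 = 5/4. The method used gives 5/8, which is different.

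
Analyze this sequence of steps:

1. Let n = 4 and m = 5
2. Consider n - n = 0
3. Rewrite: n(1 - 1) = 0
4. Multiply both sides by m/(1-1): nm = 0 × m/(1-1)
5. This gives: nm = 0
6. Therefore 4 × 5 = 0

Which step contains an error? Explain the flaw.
Step 4: Multiply both sides by m/(1-1): nm = 0 × m/(1-1)

Step 4 multiplies both sides by m/(1-1). However, 1-1 = 0, so this is multiplication by m/0, which is undefined. We cannot multiply by an undefined expression.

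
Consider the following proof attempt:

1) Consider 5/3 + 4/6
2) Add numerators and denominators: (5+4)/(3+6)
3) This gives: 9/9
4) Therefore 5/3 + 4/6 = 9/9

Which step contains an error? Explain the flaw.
Step 2: Add numerators and denominators: (5+4)/(3+6)

Step 2 incorrectly adds fractions by separately adding numerators and denominators. This is wrong. The correct method requires a common denominator: 5/3 + 4/6 = (5×6 + 4×3)/(3×6) = 42/18 = 7/3. The method used gives 9/9, which is different.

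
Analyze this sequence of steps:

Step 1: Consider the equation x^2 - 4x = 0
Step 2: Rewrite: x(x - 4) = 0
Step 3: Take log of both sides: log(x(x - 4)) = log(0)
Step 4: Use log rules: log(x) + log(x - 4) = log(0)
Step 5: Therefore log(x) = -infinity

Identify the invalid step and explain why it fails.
Step 3: Take log of both sides: log(x(x - 4)) = log(0)

Step 3 takes the logarithm of both sides, resulting in log(0) on the right side. The logarithm is only defined for positive numbers; log(0) is undefined (approaches negative infinity). This operation is invalid.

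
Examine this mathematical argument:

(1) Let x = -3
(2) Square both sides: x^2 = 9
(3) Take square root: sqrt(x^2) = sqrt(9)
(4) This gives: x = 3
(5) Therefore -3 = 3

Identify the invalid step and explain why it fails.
Step 4: This gives: x = 3

Step 4 incorrectly states that sqrt(x^2) = x. The correct identity is sqrt(x^2) = |x|. Since x = -3 < 0, we have sqrt(x^2) = |-3| = 3, not x = -3.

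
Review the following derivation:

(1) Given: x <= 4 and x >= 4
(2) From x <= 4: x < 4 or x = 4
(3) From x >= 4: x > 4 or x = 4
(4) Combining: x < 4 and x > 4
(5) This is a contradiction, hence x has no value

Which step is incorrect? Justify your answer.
Step 4: Combining: x < 4 and x > 4

Step 4 incorrectly combines the conditions. From x <= 4 and x >= 4, the intersection is x = 4. The error treats the 'or' cases as 'and' requirements. The correct conclusion is that x = 4 is the unique solution, not that no solution exists.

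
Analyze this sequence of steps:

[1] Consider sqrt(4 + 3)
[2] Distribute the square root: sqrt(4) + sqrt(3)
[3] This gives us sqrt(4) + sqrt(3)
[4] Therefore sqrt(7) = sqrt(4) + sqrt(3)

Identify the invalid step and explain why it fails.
Step 2: Distribute the square root: sqrt(4) + sqrt(3)

Step 2 incorrectly 'distributes' the square root over addition. The square root function does not distribute: sqrt(a + b) ≠ sqrt(a) + sqrt(b). In fact, sqrt(4 + 3) = sqrt(7) ≈ 2.6458, while sqrt(4) + sqrt(3) ≈ 3.7321.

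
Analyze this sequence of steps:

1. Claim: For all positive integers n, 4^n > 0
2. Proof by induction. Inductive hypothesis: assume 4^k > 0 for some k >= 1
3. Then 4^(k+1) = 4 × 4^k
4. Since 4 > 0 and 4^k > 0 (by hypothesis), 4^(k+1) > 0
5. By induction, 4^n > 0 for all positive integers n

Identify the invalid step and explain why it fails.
Step 5: By induction, 4^n > 0 for all positive integers n

Step 5 concludes the proof by induction, but no base case was ever established. A valid induction proof requires: (1) a base case proving 4^1 > 0, and (2) an inductive step showing IF 4^k > 0 THEN 4^(k+1) > 0. Steps 2-4 correctly establish the inductive step, but without the base case the conclusion in step 5 does not follow.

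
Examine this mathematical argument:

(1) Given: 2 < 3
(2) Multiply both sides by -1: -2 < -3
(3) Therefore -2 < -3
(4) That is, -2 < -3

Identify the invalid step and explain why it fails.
Step 2: Multiply both sides by -1: -2 < -3

Step 2 multiplies both sides by -1 but fails to reverse the inequality sign. When multiplying (or dividing) an inequality by a negative number, the direction must be reversed. Since 2 < 3, we should get -2 > -3, i.e., -2 > -3.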